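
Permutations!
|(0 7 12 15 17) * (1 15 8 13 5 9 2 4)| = |(0 7 12 8 13 5 9 2 4 1 15 17)| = 12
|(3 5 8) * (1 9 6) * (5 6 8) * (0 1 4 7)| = |(0 1 9 8 3 6 4 7)| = 8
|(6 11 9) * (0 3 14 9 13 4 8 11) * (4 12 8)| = 20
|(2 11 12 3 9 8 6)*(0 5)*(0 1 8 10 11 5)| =5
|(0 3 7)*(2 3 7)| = |(0 7)(2 3)| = 2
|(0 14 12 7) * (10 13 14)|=|(0 10 13 14 12 7)|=6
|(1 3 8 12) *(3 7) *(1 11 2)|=|(1 7 3 8 12 11 2)|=7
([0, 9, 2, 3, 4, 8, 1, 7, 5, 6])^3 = (9)(5 8)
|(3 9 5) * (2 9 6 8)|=6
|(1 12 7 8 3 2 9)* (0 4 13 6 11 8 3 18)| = |(0 4 13 6 11 8 18)(1 12 7 3 2 9)| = 42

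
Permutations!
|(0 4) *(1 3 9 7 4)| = 6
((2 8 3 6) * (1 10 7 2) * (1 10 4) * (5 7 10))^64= ((10)(1 4)(2 8 3 6 5 7))^64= (10)(2 5 3)(6 8 7)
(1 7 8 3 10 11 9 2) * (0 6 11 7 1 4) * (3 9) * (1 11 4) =[6, 11, 1, 10, 0, 5, 4, 8, 9, 2, 7, 3] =(0 6 4)(1 11 3 10 7 8 9 2)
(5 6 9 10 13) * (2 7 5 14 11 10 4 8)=(2 7 5 6 9 4 8)(10 13 14 11)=[0, 1, 7, 3, 8, 6, 9, 5, 2, 4, 13, 10, 12, 14, 11]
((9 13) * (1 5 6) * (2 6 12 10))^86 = (13)(1 12 2)(5 10 6)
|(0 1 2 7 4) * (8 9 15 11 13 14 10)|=35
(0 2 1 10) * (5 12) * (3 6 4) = (0 2 1 10)(3 6 4)(5 12) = [2, 10, 1, 6, 3, 12, 4, 7, 8, 9, 0, 11, 5]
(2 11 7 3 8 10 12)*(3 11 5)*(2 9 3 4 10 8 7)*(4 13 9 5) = [0, 1, 4, 7, 10, 13, 6, 11, 8, 3, 12, 2, 5, 9] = (2 4 10 12 5 13 9 3 7 11)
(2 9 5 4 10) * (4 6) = (2 9 5 6 4 10) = [0, 1, 9, 3, 10, 6, 4, 7, 8, 5, 2]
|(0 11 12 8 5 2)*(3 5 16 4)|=|(0 11 12 8 16 4 3 5 2)|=9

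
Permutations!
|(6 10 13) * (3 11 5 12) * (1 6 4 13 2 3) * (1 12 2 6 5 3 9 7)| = 10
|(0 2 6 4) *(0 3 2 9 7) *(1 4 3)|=6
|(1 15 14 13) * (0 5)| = 4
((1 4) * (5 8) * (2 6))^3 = ((1 4)(2 6)(5 8))^3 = (1 4)(2 6)(5 8)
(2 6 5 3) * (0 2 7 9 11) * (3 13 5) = (0 2 6 3 7 9 11)(5 13) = [2, 1, 6, 7, 4, 13, 3, 9, 8, 11, 10, 0, 12, 5]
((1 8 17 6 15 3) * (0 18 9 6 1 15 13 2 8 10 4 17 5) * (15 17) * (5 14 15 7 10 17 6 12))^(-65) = ((0 18 9 12 5)(1 17)(2 8 14 15 3 6 13)(4 7 10))^(-65) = (18)(1 17)(2 6 15 8 13 3 14)(4 7 10)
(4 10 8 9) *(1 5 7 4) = [0, 5, 2, 3, 10, 7, 6, 4, 9, 1, 8] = (1 5 7 4 10 8 9)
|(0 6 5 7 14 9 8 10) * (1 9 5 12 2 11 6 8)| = 12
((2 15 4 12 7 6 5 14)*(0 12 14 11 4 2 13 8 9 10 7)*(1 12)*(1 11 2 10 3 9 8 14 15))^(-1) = ((0 11 4 15 10 7 6 5 2 1 12)(3 9)(13 14))^(-1) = (0 12 1 2 5 6 7 10 15 4 11)(3 9)(13 14)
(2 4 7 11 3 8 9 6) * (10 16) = (2 4 7 11 3 8 9 6)(10 16) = [0, 1, 4, 8, 7, 5, 2, 11, 9, 6, 16, 3, 12, 13, 14, 15, 10]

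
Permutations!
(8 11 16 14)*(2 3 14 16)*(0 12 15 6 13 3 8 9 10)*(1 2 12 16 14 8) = [16, 2, 1, 8, 4, 5, 13, 7, 11, 10, 0, 12, 15, 3, 9, 6, 14] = (0 16 14 9 10)(1 2)(3 8 11 12 15 6 13)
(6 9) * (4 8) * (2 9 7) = (2 9 6 7)(4 8) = [0, 1, 9, 3, 8, 5, 7, 2, 4, 6]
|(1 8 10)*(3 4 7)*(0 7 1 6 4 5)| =20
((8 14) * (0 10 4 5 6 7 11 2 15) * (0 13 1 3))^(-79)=(0 7 1 5 15 10 11 3 6 13 4 2)(8 14)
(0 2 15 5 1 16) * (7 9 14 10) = (0 2 15 5 1 16)(7 9 14 10) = [2, 16, 15, 3, 4, 1, 6, 9, 8, 14, 7, 11, 12, 13, 10, 5, 0]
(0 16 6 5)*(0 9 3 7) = (0 16 6 5 9 3 7) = [16, 1, 2, 7, 4, 9, 5, 0, 8, 3, 10, 11, 12, 13, 14, 15, 6]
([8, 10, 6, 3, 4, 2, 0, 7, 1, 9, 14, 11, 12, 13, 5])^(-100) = (0 14)(1 2)(5 8)(6 10)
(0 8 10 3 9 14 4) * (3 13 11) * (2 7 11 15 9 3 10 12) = (0 8 12 2 7 11 10 13 15 9 14 4) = [8, 1, 7, 3, 0, 5, 6, 11, 12, 14, 13, 10, 2, 15, 4, 9]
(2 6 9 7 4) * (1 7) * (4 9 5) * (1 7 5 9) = [0, 5, 6, 3, 2, 4, 9, 1, 8, 7] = (1 5 4 2 6 9 7)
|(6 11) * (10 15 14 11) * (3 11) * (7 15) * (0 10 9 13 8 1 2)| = 13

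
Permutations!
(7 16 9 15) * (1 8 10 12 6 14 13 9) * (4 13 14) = (1 8 10 12 6 4 13 9 15 7 16) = [0, 8, 2, 3, 13, 5, 4, 16, 10, 15, 12, 11, 6, 9, 14, 7, 1]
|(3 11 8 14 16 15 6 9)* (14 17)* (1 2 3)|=11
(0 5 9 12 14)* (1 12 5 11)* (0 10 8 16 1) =[11, 12, 2, 3, 4, 9, 6, 7, 16, 5, 8, 0, 14, 13, 10, 15, 1] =(0 11)(1 12 14 10 8 16)(5 9)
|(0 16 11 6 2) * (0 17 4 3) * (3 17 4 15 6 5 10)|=30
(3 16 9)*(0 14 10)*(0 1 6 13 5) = (0 14 10 1 6 13 5)(3 16 9) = [14, 6, 2, 16, 4, 0, 13, 7, 8, 3, 1, 11, 12, 5, 10, 15, 9]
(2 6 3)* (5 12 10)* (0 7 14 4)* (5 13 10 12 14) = (0 7 5 14 4)(2 6 3)(10 13) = [7, 1, 6, 2, 0, 14, 3, 5, 8, 9, 13, 11, 12, 10, 4]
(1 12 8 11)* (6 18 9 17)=(1 12 8 11)(6 18 9 17)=[0, 12, 2, 3, 4, 5, 18, 7, 11, 17, 10, 1, 8, 13, 14, 15, 16, 6, 9]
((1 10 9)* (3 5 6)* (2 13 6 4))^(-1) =((1 10 9)(2 13 6 3 5 4))^(-1) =(1 9 10)(2 4 5 3 6 13)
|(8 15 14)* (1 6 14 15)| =4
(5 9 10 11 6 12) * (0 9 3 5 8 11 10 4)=[9, 1, 2, 5, 0, 3, 12, 7, 11, 4, 10, 6, 8]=(0 9 4)(3 5)(6 12 8 11)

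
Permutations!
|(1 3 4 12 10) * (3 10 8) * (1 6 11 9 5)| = 12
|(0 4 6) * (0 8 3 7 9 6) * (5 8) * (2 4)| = |(0 2 4)(3 7 9 6 5 8)| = 6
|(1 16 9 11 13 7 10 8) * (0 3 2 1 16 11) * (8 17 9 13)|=|(0 3 2 1 11 8 16 13 7 10 17 9)|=12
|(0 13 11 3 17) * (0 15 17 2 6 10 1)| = |(0 13 11 3 2 6 10 1)(15 17)| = 8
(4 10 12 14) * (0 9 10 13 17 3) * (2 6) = (0 9 10 12 14 4 13 17 3)(2 6) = [9, 1, 6, 0, 13, 5, 2, 7, 8, 10, 12, 11, 14, 17, 4, 15, 16, 3]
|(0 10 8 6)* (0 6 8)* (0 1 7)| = 4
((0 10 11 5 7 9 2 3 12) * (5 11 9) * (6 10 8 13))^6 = (0 2 6)(3 10 8)(9 13 12)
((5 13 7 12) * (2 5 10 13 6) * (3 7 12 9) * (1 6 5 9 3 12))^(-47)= (1 2 12 13 6 9 10)(3 7)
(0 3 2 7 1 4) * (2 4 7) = [3, 7, 2, 4, 0, 5, 6, 1] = (0 3 4)(1 7)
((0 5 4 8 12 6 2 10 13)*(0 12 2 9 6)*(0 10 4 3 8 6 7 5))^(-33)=((2 4 6 9 7 5 3 8)(10 13 12))^(-33)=(13)(2 8 3 5 7 9 6 4)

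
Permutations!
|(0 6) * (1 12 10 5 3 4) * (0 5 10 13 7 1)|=20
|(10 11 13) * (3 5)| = |(3 5)(10 11 13)| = 6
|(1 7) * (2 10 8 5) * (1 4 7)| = 4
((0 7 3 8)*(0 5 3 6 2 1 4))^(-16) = ((0 7 6 2 1 4)(3 8 5))^(-16) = (0 6 1)(2 4 7)(3 5 8)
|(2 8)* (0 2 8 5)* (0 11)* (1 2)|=5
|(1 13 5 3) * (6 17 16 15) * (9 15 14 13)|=10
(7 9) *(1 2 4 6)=(1 2 4 6)(7 9)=[0, 2, 4, 3, 6, 5, 1, 9, 8, 7]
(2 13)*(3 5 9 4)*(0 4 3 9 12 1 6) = (0 4 9 3 5 12 1 6)(2 13) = [4, 6, 13, 5, 9, 12, 0, 7, 8, 3, 10, 11, 1, 2]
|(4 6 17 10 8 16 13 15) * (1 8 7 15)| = 12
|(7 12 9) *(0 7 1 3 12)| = 4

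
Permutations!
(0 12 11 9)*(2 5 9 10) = [12, 1, 5, 3, 4, 9, 6, 7, 8, 0, 2, 10, 11] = (0 12 11 10 2 5 9)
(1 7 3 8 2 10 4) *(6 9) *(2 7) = (1 2 10 4)(3 8 7)(6 9) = [0, 2, 10, 8, 1, 5, 9, 3, 7, 6, 4]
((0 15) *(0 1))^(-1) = ((0 15 1))^(-1) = (0 1 15)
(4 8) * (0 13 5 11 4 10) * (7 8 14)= [13, 1, 2, 3, 14, 11, 6, 8, 10, 9, 0, 4, 12, 5, 7]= (0 13 5 11 4 14 7 8 10)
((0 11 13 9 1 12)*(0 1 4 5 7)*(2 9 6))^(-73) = (0 7 5 4 9 2 6 13 11)(1 12)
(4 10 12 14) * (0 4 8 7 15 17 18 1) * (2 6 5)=(0 4 10 12 14 8 7 15 17 18 1)(2 6 5)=[4, 0, 6, 3, 10, 2, 5, 15, 7, 9, 12, 11, 14, 13, 8, 17, 16, 18, 1]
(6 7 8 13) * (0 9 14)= (0 9 14)(6 7 8 13)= [9, 1, 2, 3, 4, 5, 7, 8, 13, 14, 10, 11, 12, 6, 0]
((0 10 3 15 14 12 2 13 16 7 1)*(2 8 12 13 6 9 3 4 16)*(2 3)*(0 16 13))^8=(0 10 4 13 3 15 14)(1 7 16)(2 9 6)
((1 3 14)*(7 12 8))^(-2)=((1 3 14)(7 12 8))^(-2)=(1 3 14)(7 12 8)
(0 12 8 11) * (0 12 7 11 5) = (0 7 11 12 8 5) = [7, 1, 2, 3, 4, 0, 6, 11, 5, 9, 10, 12, 8]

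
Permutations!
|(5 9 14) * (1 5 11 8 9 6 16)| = 4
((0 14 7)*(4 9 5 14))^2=(0 9 14)(4 5 7)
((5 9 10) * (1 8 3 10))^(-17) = ((1 8 3 10 5 9))^(-17) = (1 8 3 10 5 9)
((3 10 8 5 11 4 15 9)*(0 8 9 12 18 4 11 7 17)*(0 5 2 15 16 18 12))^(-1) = (0 15 2 8)(3 9 10)(4 18 16)(5 17 7)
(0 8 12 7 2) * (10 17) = (0 8 12 7 2)(10 17) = [8, 1, 0, 3, 4, 5, 6, 2, 12, 9, 17, 11, 7, 13, 14, 15, 16, 10]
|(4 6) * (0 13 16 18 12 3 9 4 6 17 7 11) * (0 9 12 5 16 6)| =|(0 13 6)(3 12)(4 17 7 11 9)(5 16 18)| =30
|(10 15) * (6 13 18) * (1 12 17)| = 6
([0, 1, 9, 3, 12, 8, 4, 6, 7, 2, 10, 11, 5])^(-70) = [0, 1, 2, 3, 5, 7, 12, 4, 6, 9, 10, 11, 8]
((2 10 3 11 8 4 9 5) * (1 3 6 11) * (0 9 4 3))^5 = (0 6)(1 10)(2 3)(5 8)(9 11)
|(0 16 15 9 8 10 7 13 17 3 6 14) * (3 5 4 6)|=|(0 16 15 9 8 10 7 13 17 5 4 6 14)|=13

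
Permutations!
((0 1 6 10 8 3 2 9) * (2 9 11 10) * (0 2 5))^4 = (2 3 10)(8 11 9)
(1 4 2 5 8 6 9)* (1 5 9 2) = [0, 4, 9, 3, 1, 8, 2, 7, 6, 5] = (1 4)(2 9 5 8 6)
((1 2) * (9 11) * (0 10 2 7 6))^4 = (11)(0 7 2)(1 10 6)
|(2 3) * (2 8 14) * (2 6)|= |(2 3 8 14 6)|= 5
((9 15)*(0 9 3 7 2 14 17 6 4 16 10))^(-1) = ((0 9 15 3 7 2 14 17 6 4 16 10))^(-1) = (0 10 16 4 6 17 14 2 7 3 15 9)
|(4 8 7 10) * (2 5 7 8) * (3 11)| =10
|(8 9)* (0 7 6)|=|(0 7 6)(8 9)|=6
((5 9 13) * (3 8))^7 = ((3 8)(5 9 13))^7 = (3 8)(5 9 13)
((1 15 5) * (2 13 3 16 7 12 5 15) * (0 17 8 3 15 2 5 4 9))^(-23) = ((0 17 8 3 16 7 12 4 9)(1 5)(2 13 15))^(-23) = (0 16 9 3 4 8 12 17 7)(1 5)(2 13 15)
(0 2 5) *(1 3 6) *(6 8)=(0 2 5)(1 3 8 6)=[2, 3, 5, 8, 4, 0, 1, 7, 6]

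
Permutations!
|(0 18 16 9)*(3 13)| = 4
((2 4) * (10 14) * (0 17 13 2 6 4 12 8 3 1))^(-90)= (0 3 12 13)(1 8 2 17)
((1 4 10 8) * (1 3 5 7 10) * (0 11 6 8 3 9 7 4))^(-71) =(0 10 11 3 6 5 8 4 9 1 7)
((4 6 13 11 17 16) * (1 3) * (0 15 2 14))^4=(4 17 13)(6 16 11)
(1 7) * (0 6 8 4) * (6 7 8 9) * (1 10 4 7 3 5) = (0 3 5 1 8 7 10 4)(6 9) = [3, 8, 2, 5, 0, 1, 9, 10, 7, 6, 4]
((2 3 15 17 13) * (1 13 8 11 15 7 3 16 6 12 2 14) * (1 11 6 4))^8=(1 12 15)(2 17 13)(4 6 11)(8 14 16)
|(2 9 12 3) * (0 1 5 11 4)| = 20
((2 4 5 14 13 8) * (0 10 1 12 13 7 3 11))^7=((0 10 1 12 13 8 2 4 5 14 7 3 11))^7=(0 4 10 5 1 14 12 7 13 3 8 11 2)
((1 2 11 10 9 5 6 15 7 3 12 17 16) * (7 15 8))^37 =(1 17 3 8 5 10 2 16 12 7 6 9 11)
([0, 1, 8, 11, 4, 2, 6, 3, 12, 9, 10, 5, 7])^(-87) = (2 3 8 11 12 5 7)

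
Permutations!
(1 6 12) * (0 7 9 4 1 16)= (0 7 9 4 1 6 12 16)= [7, 6, 2, 3, 1, 5, 12, 9, 8, 4, 10, 11, 16, 13, 14, 15, 0]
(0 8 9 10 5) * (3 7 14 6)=(0 8 9 10 5)(3 7 14 6)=[8, 1, 2, 7, 4, 0, 3, 14, 9, 10, 5, 11, 12, 13, 6]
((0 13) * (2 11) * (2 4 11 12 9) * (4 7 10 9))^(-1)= (0 13)(2 9 10 7 11 4 12)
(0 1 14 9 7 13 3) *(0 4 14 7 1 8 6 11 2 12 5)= (0 8 6 11 2 12 5)(1 7 13 3 4 14 9)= [8, 7, 12, 4, 14, 0, 11, 13, 6, 1, 10, 2, 5, 3, 9]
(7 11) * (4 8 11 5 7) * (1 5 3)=(1 5 7 3)(4 8 11)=[0, 5, 2, 1, 8, 7, 6, 3, 11, 9, 10, 4]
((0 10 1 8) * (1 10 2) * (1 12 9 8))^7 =(0 12 8 2 9)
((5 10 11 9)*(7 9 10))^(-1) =((5 7 9)(10 11))^(-1) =(5 9 7)(10 11)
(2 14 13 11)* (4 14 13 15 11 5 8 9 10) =[0, 1, 13, 3, 14, 8, 6, 7, 9, 10, 4, 2, 12, 5, 15, 11] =(2 13 5 8 9 10 4 14 15 11)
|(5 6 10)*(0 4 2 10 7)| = |(0 4 2 10 5 6 7)| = 7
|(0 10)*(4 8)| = |(0 10)(4 8)| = 2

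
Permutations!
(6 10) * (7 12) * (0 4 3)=[4, 1, 2, 0, 3, 5, 10, 12, 8, 9, 6, 11, 7]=(0 4 3)(6 10)(7 12)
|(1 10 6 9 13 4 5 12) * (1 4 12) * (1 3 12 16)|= 12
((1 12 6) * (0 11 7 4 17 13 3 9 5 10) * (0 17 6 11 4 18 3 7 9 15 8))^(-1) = ((0 4 6 1 12 11 9 5 10 17 13 7 18 3 15 8))^(-1) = (0 8 15 3 18 7 13 17 10 5 9 11 12 1 6 4)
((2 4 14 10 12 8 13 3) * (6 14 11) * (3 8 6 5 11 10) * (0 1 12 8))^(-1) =((0 1 12 6 14 3 2 4 10 8 13)(5 11))^(-1) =(0 13 8 10 4 2 3 14 6 12 1)(5 11)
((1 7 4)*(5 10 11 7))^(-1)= (1 4 7 11 10 5)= ((1 5 10 11 7 4))^(-1)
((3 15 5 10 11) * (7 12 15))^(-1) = ((3 7 12 15 5 10 11))^(-1) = (3 11 10 5 15 12 7)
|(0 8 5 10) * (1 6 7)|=12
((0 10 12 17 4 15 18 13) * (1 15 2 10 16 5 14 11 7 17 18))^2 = ((0 16 5 14 11 7 17 4 2 10 12 18 13)(1 15))^2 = (0 5 11 17 2 12 13 16 14 7 4 10 18)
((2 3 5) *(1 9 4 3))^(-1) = (1 2 5 3 4 9)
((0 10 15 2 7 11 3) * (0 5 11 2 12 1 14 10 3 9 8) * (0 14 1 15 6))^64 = ((0 3 5 11 9 8 14 10 6)(2 7)(12 15))^64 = (15)(0 3 5 11 9 8 14 10 6)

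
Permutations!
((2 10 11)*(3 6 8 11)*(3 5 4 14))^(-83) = ((2 10 5 4 14 3 6 8 11))^(-83) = (2 8 3 4 10 11 6 14 5)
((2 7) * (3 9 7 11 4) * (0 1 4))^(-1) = ((0 1 4 3 9 7 2 11))^(-1) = (0 11 2 7 9 3 4 1)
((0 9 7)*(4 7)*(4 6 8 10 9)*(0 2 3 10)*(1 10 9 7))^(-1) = (0 8 6 9 3 2 7 10 1 4)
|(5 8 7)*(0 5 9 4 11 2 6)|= 9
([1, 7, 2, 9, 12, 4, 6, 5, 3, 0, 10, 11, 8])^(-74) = (0 3 12 5 1 9 8 4 7)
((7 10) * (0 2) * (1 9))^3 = (0 2)(1 9)(7 10) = ((0 2)(1 9)(7 10))^3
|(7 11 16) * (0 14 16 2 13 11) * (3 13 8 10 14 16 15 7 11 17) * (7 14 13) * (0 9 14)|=13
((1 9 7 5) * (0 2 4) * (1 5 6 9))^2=((0 2 4)(6 9 7))^2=(0 4 2)(6 7 9)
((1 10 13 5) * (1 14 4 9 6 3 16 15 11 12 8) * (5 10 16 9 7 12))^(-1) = ((1 16 15 11 5 14 4 7 12 8)(3 9 6)(10 13))^(-1) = (1 8 12 7 4 14 5 11 15 16)(3 6 9)(10 13)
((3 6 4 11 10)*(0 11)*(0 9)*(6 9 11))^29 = ((0 6 4 11 10 3 9))^29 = (0 6 4 11 10 3 9)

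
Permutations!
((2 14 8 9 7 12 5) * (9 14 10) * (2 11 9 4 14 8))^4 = ((2 10 4 14)(5 11 9 7 12))^4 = (14)(5 12 7 9 11)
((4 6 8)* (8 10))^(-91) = (4 6 10 8)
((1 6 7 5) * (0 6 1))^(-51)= (0 6 7 5)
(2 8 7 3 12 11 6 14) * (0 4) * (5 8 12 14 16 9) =(0 4)(2 12 11 6 16 9 5 8 7 3 14) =[4, 1, 12, 14, 0, 8, 16, 3, 7, 5, 10, 6, 11, 13, 2, 15, 9]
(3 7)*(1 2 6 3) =(1 2 6 3 7) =[0, 2, 6, 7, 4, 5, 3, 1]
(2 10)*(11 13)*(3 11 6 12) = (2 10)(3 11 13 6 12) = [0, 1, 10, 11, 4, 5, 12, 7, 8, 9, 2, 13, 3, 6]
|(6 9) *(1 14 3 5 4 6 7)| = |(1 14 3 5 4 6 9 7)| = 8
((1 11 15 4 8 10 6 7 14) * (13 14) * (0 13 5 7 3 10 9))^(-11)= (0 8 15 1 13 9 4 11 14)(3 10 6)(5 7)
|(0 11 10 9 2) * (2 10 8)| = 4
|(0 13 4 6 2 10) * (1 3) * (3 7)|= 6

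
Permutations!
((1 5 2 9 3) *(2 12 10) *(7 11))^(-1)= (1 3 9 2 10 12 5)(7 11)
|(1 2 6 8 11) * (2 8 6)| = 3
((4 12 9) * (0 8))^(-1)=(0 8)(4 9 12)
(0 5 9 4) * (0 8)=(0 5 9 4 8)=[5, 1, 2, 3, 8, 9, 6, 7, 0, 4]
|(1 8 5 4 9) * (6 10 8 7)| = |(1 7 6 10 8 5 4 9)| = 8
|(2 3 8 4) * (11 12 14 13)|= |(2 3 8 4)(11 12 14 13)|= 4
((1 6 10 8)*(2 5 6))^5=((1 2 5 6 10 8))^5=(1 8 10 6 5 2)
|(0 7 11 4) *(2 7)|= 5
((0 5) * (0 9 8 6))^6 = (0 5 9 8 6)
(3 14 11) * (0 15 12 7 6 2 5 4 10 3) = [15, 1, 5, 14, 10, 4, 2, 6, 8, 9, 3, 0, 7, 13, 11, 12] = (0 15 12 7 6 2 5 4 10 3 14 11)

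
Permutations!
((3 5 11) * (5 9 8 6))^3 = ((3 9 8 6 5 11))^3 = (3 6)(5 9)(8 11)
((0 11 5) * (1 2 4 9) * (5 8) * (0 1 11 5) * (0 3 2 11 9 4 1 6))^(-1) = ((0 5 6)(1 11 8 3 2))^(-1) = (0 6 5)(1 2 3 8 11)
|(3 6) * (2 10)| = 2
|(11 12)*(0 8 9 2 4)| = |(0 8 9 2 4)(11 12)| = 10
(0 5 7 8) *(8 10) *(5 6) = (0 6 5 7 10 8) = [6, 1, 2, 3, 4, 7, 5, 10, 0, 9, 8]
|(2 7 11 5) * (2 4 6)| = |(2 7 11 5 4 6)| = 6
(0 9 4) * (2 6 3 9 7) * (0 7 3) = [3, 1, 6, 9, 7, 5, 0, 2, 8, 4] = (0 3 9 4 7 2 6)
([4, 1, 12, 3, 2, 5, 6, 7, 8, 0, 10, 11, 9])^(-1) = (0 9 12 2 4)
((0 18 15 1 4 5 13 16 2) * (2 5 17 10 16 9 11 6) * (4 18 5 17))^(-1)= ((0 5 13 9 11 6 2)(1 18 15)(10 16 17))^(-1)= (0 2 6 11 9 13 5)(1 15 18)(10 17 16)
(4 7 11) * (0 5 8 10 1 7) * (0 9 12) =(0 5 8 10 1 7 11 4 9 12) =[5, 7, 2, 3, 9, 8, 6, 11, 10, 12, 1, 4, 0]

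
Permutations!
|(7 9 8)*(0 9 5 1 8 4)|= |(0 9 4)(1 8 7 5)|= 12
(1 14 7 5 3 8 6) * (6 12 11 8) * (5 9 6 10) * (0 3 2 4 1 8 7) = (0 3 10 5 2 4 1 14)(6 8 12 11 7 9) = [3, 14, 4, 10, 1, 2, 8, 9, 12, 6, 5, 7, 11, 13, 0]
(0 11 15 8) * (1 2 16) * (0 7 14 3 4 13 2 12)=(0 11 15 8 7 14 3 4 13 2 16 1 12)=[11, 12, 16, 4, 13, 5, 6, 14, 7, 9, 10, 15, 0, 2, 3, 8, 1]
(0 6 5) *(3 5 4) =(0 6 4 3 5) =[6, 1, 2, 5, 3, 0, 4]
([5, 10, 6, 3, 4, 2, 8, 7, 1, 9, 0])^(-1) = (0 10 1 8 6 2 5)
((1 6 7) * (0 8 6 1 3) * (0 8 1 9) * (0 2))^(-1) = (0 2 9 1)(3 7 6 8)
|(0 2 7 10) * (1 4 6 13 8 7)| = 9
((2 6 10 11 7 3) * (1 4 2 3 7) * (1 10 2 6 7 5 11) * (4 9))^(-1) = ((1 9 4 6 2 7 5 11 10))^(-1) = (1 10 11 5 7 2 6 4 9)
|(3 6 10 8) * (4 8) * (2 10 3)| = 4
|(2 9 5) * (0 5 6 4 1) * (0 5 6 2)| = 10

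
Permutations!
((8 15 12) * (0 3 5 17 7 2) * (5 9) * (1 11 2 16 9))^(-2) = (0 11 3 2 1)(5 16 17 9 7)(8 15 12)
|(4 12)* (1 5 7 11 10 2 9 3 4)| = 10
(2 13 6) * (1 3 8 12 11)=[0, 3, 13, 8, 4, 5, 2, 7, 12, 9, 10, 1, 11, 6]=(1 3 8 12 11)(2 13 6)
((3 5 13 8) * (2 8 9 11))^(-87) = ((2 8 3 5 13 9 11))^(-87) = (2 13 8 9 3 11 5)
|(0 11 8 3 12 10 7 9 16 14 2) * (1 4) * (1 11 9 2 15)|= |(0 9 16 14 15 1 4 11 8 3 12 10 7 2)|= 14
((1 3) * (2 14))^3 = (1 3)(2 14)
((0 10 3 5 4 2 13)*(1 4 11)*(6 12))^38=((0 10 3 5 11 1 4 2 13)(6 12))^38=(0 3 11 4 13 10 5 1 2)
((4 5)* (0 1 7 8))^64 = (8)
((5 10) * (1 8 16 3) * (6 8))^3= ((1 6 8 16 3)(5 10))^3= (1 16 6 3 8)(5 10)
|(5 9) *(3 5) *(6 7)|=6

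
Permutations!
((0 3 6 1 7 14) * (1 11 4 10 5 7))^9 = ((0 3 6 11 4 10 5 7 14))^9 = (14)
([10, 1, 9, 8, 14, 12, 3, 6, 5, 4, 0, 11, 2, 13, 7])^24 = (2 7 5 4 3)(6 12 14 8 9)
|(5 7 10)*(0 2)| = 6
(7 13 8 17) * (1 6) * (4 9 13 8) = (1 6)(4 9 13)(7 8 17) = [0, 6, 2, 3, 9, 5, 1, 8, 17, 13, 10, 11, 12, 4, 14, 15, 16, 7]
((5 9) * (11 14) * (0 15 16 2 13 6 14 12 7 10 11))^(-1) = (0 14 6 13 2 16 15)(5 9)(7 12 11 10)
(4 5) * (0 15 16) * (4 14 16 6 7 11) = (0 15 6 7 11 4 5 14 16) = [15, 1, 2, 3, 5, 14, 7, 11, 8, 9, 10, 4, 12, 13, 16, 6, 0]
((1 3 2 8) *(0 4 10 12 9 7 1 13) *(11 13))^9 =((0 4 10 12 9 7 1 3 2 8 11 13))^9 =(0 8 1 12)(2 7 10 13)(3 9 4 11)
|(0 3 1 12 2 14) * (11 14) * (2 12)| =|(0 3 1 2 11 14)| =6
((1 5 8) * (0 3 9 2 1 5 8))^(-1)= ((0 3 9 2 1 8 5))^(-1)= (0 5 8 1 2 9 3)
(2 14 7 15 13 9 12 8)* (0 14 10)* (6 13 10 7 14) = [6, 1, 7, 3, 4, 5, 13, 15, 2, 12, 0, 11, 8, 9, 14, 10] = (0 6 13 9 12 8 2 7 15 10)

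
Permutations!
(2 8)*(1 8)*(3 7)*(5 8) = (1 5 8 2)(3 7) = [0, 5, 1, 7, 4, 8, 6, 3, 2]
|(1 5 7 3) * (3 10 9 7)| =3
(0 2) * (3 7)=[2, 1, 0, 7, 4, 5, 6, 3]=(0 2)(3 7)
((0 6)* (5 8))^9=(0 6)(5 8)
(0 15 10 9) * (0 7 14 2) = (0 15 10 9 7 14 2) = [15, 1, 0, 3, 4, 5, 6, 14, 8, 7, 9, 11, 12, 13, 2, 10]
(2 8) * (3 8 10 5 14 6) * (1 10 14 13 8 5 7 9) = (1 10 7 9)(2 14 6 3 5 13 8) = [0, 10, 14, 5, 4, 13, 3, 9, 2, 1, 7, 11, 12, 8, 6]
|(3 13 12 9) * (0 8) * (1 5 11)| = |(0 8)(1 5 11)(3 13 12 9)| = 12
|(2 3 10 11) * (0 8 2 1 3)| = 12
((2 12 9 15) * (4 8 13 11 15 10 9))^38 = ((2 12 4 8 13 11 15)(9 10))^38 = (2 8 15 4 11 12 13)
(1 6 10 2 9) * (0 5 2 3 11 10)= [5, 6, 9, 11, 4, 2, 0, 7, 8, 1, 3, 10]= (0 5 2 9 1 6)(3 11 10)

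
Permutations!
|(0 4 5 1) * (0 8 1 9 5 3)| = |(0 4 3)(1 8)(5 9)| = 6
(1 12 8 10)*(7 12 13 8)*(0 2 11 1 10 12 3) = (0 2 11 1 13 8 12 7 3) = [2, 13, 11, 0, 4, 5, 6, 3, 12, 9, 10, 1, 7, 8]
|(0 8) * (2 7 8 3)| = 5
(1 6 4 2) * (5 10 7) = (1 6 4 2)(5 10 7) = [0, 6, 1, 3, 2, 10, 4, 5, 8, 9, 7]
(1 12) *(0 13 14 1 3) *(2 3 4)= (0 13 14 1 12 4 2 3)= [13, 12, 3, 0, 2, 5, 6, 7, 8, 9, 10, 11, 4, 14, 1]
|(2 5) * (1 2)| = |(1 2 5)| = 3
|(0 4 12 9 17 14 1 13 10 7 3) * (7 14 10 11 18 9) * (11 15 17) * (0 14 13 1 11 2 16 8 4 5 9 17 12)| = 70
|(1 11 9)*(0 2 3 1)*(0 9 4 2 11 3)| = |(0 11 4 2)(1 3)| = 4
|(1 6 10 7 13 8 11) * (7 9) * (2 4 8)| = 10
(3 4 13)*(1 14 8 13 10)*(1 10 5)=(1 14 8 13 3 4 5)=[0, 14, 2, 4, 5, 1, 6, 7, 13, 9, 10, 11, 12, 3, 8]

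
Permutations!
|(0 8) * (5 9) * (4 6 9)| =|(0 8)(4 6 9 5)| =4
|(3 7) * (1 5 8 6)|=4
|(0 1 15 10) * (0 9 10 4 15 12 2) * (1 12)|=6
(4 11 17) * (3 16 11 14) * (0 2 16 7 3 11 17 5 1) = (0 2 16 17 4 14 11 5 1)(3 7) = [2, 0, 16, 7, 14, 1, 6, 3, 8, 9, 10, 5, 12, 13, 11, 15, 17, 4]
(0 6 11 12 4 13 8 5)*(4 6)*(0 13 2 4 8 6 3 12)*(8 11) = (0 11)(2 4)(3 12)(5 13 6 8) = [11, 1, 4, 12, 2, 13, 8, 7, 5, 9, 10, 0, 3, 6]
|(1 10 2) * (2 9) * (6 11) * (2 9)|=6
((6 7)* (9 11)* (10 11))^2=(9 11 10)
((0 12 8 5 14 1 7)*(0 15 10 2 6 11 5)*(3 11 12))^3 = (0 5 7 2 8 11 1 10 12 3 14 15 6)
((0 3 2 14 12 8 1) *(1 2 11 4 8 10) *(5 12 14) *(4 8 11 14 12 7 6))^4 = ((0 3 14 12 10 1)(2 5 7 6 4 11 8))^4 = (0 10 14)(1 12 3)(2 4 5 11 7 8 6)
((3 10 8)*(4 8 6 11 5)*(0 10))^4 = (0 5)(3 11)(4 10)(6 8)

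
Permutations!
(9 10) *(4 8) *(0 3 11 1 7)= (0 3 11 1 7)(4 8)(9 10)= [3, 7, 2, 11, 8, 5, 6, 0, 4, 10, 9, 1]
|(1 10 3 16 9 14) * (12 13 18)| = |(1 10 3 16 9 14)(12 13 18)| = 6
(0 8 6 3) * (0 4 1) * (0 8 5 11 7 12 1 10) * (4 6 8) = [5, 4, 2, 6, 10, 11, 3, 12, 8, 9, 0, 7, 1] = (0 5 11 7 12 1 4 10)(3 6)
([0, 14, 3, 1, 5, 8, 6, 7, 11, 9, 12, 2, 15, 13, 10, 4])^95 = [0, 8, 4, 5, 14, 10, 6, 7, 12, 9, 2, 15, 3, 13, 11, 1]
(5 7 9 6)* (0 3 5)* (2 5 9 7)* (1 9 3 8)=[8, 9, 5, 3, 4, 2, 0, 7, 1, 6]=(0 8 1 9 6)(2 5)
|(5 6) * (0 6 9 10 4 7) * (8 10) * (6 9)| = |(0 9 8 10 4 7)(5 6)| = 6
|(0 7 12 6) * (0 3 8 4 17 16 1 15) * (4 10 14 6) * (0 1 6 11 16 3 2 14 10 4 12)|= 20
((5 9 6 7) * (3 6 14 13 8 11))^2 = (3 7 9 13 11 6 5 14 8)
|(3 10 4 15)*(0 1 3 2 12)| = |(0 1 3 10 4 15 2 12)| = 8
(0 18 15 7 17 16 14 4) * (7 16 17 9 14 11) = (0 18 15 16 11 7 9 14 4) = [18, 1, 2, 3, 0, 5, 6, 9, 8, 14, 10, 7, 12, 13, 4, 16, 11, 17, 15]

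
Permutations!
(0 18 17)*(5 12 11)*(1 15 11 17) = (0 18 1 15 11 5 12 17) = [18, 15, 2, 3, 4, 12, 6, 7, 8, 9, 10, 5, 17, 13, 14, 11, 16, 0, 1]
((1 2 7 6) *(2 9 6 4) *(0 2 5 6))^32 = ((0 2 7 4 5 6 1 9))^32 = (9)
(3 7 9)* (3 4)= [0, 1, 2, 7, 3, 5, 6, 9, 8, 4]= (3 7 9 4)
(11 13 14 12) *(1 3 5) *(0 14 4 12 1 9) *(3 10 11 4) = (0 14 1 10 11 13 3 5 9)(4 12) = [14, 10, 2, 5, 12, 9, 6, 7, 8, 0, 11, 13, 4, 3, 1]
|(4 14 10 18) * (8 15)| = |(4 14 10 18)(8 15)| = 4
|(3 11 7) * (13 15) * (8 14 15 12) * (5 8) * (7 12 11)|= 14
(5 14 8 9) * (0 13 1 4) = [13, 4, 2, 3, 0, 14, 6, 7, 9, 5, 10, 11, 12, 1, 8] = (0 13 1 4)(5 14 8 9)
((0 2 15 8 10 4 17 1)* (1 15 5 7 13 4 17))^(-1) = ((0 2 5 7 13 4 1)(8 10 17 15))^(-1) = (0 1 4 13 7 5 2)(8 15 17 10)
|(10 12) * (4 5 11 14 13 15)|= |(4 5 11 14 13 15)(10 12)|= 6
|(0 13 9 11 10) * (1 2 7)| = 15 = |(0 13 9 11 10)(1 2 7)|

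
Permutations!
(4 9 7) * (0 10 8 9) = (0 10 8 9 7 4) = [10, 1, 2, 3, 0, 5, 6, 4, 9, 7, 8]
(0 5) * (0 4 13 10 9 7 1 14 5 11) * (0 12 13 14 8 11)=(1 8 11 12 13 10 9 7)(4 14 5)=[0, 8, 2, 3, 14, 4, 6, 1, 11, 7, 9, 12, 13, 10, 5]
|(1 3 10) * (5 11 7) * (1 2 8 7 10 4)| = |(1 3 4)(2 8 7 5 11 10)| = 6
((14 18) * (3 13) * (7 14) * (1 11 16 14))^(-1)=((1 11 16 14 18 7)(3 13))^(-1)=(1 7 18 14 16 11)(3 13)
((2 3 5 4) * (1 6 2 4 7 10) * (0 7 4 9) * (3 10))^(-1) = (0 9 4 5 3 7)(1 10 2 6)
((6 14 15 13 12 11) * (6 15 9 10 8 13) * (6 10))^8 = (6 9 14)(8 12 15)(10 13 11)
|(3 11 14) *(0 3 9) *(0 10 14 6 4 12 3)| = |(3 11 6 4 12)(9 10 14)| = 15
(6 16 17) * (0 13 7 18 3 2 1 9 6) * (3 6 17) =(0 13 7 18 6 16 3 2 1 9 17) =[13, 9, 1, 2, 4, 5, 16, 18, 8, 17, 10, 11, 12, 7, 14, 15, 3, 0, 6]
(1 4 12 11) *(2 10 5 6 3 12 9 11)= (1 4 9 11)(2 10 5 6 3 12)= [0, 4, 10, 12, 9, 6, 3, 7, 8, 11, 5, 1, 2]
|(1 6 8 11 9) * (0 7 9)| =|(0 7 9 1 6 8 11)| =7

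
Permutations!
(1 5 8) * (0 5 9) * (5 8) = [8, 9, 2, 3, 4, 5, 6, 7, 1, 0] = (0 8 1 9)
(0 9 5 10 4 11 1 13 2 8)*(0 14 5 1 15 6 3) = [9, 13, 8, 0, 11, 10, 3, 7, 14, 1, 4, 15, 12, 2, 5, 6] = (0 9 1 13 2 8 14 5 10 4 11 15 6 3)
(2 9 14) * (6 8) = (2 9 14)(6 8) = [0, 1, 9, 3, 4, 5, 8, 7, 6, 14, 10, 11, 12, 13, 2]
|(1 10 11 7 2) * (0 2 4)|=|(0 2 1 10 11 7 4)|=7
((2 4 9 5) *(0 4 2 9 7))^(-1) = (0 7 4)(5 9)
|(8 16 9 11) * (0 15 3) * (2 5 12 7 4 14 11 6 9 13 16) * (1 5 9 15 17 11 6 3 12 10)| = 42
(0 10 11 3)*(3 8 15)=(0 10 11 8 15 3)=[10, 1, 2, 0, 4, 5, 6, 7, 15, 9, 11, 8, 12, 13, 14, 3]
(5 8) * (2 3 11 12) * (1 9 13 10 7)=(1 9 13 10 7)(2 3 11 12)(5 8)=[0, 9, 3, 11, 4, 8, 6, 1, 5, 13, 7, 12, 2, 10]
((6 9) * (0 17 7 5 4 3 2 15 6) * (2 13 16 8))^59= (0 16 17 8 7 2 5 15 4 6 3 9 13)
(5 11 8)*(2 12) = (2 12)(5 11 8) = [0, 1, 12, 3, 4, 11, 6, 7, 5, 9, 10, 8, 2]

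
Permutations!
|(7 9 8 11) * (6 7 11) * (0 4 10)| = |(11)(0 4 10)(6 7 9 8)| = 12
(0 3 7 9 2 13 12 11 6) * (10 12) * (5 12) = [3, 1, 13, 7, 4, 12, 0, 9, 8, 2, 5, 6, 11, 10] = (0 3 7 9 2 13 10 5 12 11 6)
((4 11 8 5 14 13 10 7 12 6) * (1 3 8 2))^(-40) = (1 2 11 4 6 12 7 10 13 14 5 8 3)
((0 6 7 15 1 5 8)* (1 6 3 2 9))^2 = ((0 3 2 9 1 5 8)(6 7 15))^2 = (0 2 1 8 3 9 5)(6 15 7)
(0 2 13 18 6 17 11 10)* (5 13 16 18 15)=(0 2 16 18 6 17 11 10)(5 13 15)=[2, 1, 16, 3, 4, 13, 17, 7, 8, 9, 0, 10, 12, 15, 14, 5, 18, 11, 6]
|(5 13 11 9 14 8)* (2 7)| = 6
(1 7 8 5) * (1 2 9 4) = (1 7 8 5 2 9 4) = [0, 7, 9, 3, 1, 2, 6, 8, 5, 4]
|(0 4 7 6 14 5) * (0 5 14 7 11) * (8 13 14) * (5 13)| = 12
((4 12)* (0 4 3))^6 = (0 12)(3 4)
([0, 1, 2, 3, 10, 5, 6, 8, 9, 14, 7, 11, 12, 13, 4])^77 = (4 14 9 8 7 10)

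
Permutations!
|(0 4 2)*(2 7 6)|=|(0 4 7 6 2)|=5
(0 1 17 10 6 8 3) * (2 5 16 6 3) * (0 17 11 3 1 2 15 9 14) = (0 2 5 16 6 8 15 9 14)(1 11 3 17 10) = [2, 11, 5, 17, 4, 16, 8, 7, 15, 14, 1, 3, 12, 13, 0, 9, 6, 10]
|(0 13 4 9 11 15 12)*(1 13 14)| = |(0 14 1 13 4 9 11 15 12)| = 9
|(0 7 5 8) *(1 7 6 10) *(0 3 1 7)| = |(0 6 10 7 5 8 3 1)| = 8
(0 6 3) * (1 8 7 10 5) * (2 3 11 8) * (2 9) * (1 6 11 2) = [11, 9, 3, 0, 4, 6, 2, 10, 7, 1, 5, 8] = (0 11 8 7 10 5 6 2 3)(1 9)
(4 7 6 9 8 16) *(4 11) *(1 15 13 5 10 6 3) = (1 15 13 5 10 6 9 8 16 11 4 7 3) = [0, 15, 2, 1, 7, 10, 9, 3, 16, 8, 6, 4, 12, 5, 14, 13, 11]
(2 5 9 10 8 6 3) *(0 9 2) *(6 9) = (0 6 3)(2 5)(8 9 10) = [6, 1, 5, 0, 4, 2, 3, 7, 9, 10, 8]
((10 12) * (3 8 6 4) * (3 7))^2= ((3 8 6 4 7)(10 12))^2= (12)(3 6 7 8 4)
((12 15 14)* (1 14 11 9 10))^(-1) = ((1 14 12 15 11 9 10))^(-1) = (1 10 9 11 15 12 14)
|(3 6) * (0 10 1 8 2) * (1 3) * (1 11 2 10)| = |(0 1 8 10 3 6 11 2)| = 8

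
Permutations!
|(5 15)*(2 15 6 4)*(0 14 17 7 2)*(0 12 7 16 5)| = 11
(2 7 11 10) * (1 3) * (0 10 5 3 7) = (0 10 2)(1 7 11 5 3) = [10, 7, 0, 1, 4, 3, 6, 11, 8, 9, 2, 5]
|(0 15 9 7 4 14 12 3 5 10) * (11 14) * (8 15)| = |(0 8 15 9 7 4 11 14 12 3 5 10)| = 12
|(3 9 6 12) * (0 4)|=|(0 4)(3 9 6 12)|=4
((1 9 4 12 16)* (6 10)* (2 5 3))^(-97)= (1 12 9 16 4)(2 3 5)(6 10)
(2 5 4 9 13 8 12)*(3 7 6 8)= (2 5 4 9 13 3 7 6 8 12)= [0, 1, 5, 7, 9, 4, 8, 6, 12, 13, 10, 11, 2, 3]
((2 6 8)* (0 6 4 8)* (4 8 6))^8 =((0 4 6)(2 8))^8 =(8)(0 6 4)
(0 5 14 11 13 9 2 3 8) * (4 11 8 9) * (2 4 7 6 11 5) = (0 2 3 9 4 5 14 8)(6 11 13 7) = [2, 1, 3, 9, 5, 14, 11, 6, 0, 4, 10, 13, 12, 7, 8]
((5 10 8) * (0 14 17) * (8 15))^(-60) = (17)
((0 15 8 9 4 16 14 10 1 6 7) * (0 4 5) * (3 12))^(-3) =((0 15 8 9 5)(1 6 7 4 16 14 10)(3 12))^(-3) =(0 8 5 15 9)(1 16 6 14 7 10 4)(3 12)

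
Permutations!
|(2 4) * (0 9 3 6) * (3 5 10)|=6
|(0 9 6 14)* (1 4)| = |(0 9 6 14)(1 4)| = 4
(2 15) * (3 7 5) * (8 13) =(2 15)(3 7 5)(8 13) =[0, 1, 15, 7, 4, 3, 6, 5, 13, 9, 10, 11, 12, 8, 14, 2]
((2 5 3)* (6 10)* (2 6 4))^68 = (2 3 10)(4 5 6)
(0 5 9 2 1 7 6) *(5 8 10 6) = (0 8 10 6)(1 7 5 9 2) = [8, 7, 1, 3, 4, 9, 0, 5, 10, 2, 6]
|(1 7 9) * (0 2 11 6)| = 12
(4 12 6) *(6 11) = [0, 1, 2, 3, 12, 5, 4, 7, 8, 9, 10, 6, 11] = (4 12 11 6)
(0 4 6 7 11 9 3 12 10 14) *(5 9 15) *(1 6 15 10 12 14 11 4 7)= (0 7 4 15 5 9 3 14)(1 6)(10 11)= [7, 6, 2, 14, 15, 9, 1, 4, 8, 3, 11, 10, 12, 13, 0, 5]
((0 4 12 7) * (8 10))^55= (0 7 12 4)(8 10)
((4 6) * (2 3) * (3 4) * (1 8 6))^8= ((1 8 6 3 2 4))^8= (1 6 2)(3 4 8)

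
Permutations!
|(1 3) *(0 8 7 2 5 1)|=|(0 8 7 2 5 1 3)|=7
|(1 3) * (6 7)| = 2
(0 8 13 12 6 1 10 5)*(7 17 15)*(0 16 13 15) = (0 8 15 7 17)(1 10 5 16 13 12 6) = [8, 10, 2, 3, 4, 16, 1, 17, 15, 9, 5, 11, 6, 12, 14, 7, 13, 0]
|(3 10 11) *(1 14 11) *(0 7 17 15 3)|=|(0 7 17 15 3 10 1 14 11)|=9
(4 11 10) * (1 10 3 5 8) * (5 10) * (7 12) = (1 5 8)(3 10 4 11)(7 12) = [0, 5, 2, 10, 11, 8, 6, 12, 1, 9, 4, 3, 7]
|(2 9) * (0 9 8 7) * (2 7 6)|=|(0 9 7)(2 8 6)|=3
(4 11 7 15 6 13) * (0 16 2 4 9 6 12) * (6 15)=[16, 1, 4, 3, 11, 5, 13, 6, 8, 15, 10, 7, 0, 9, 14, 12, 2]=(0 16 2 4 11 7 6 13 9 15 12)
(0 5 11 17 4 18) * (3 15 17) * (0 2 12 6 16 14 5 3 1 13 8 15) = (0 3)(1 13 8 15 17 4 18 2 12 6 16 14 5 11) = [3, 13, 12, 0, 18, 11, 16, 7, 15, 9, 10, 1, 6, 8, 5, 17, 14, 4, 2]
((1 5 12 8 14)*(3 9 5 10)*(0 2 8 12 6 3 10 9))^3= (0 14 5)(1 6 2)(3 8 9)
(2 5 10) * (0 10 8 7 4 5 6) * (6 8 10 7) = [7, 1, 8, 3, 5, 10, 0, 4, 6, 9, 2] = (0 7 4 5 10 2 8 6)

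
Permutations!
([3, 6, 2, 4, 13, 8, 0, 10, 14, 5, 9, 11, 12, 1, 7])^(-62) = [1, 4, 2, 6, 0, 10, 13, 8, 9, 7, 14, 11, 12, 3, 5]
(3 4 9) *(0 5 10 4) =(0 5 10 4 9 3) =[5, 1, 2, 0, 9, 10, 6, 7, 8, 3, 4]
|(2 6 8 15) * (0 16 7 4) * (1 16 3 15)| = 10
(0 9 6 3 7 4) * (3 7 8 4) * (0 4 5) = (0 9 6 7 3 8 5) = [9, 1, 2, 8, 4, 0, 7, 3, 5, 6]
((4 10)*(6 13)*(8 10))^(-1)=((4 8 10)(6 13))^(-1)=(4 10 8)(6 13)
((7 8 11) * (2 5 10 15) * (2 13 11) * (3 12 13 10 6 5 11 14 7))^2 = (15)(2 3 13 7)(8 11 12 14)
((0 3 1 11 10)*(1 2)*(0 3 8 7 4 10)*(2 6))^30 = (11)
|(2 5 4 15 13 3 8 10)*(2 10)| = |(2 5 4 15 13 3 8)| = 7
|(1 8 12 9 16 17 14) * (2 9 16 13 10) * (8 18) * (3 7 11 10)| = |(1 18 8 12 16 17 14)(2 9 13 3 7 11 10)| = 7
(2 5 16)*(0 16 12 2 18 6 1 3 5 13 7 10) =(0 16 18 6 1 3 5 12 2 13 7 10) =[16, 3, 13, 5, 4, 12, 1, 10, 8, 9, 0, 11, 2, 7, 14, 15, 18, 17, 6]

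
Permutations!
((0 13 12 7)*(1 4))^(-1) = (0 7 12 13)(1 4)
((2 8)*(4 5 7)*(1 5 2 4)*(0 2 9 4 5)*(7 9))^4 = ((0 2 8 5 9 4 7 1))^4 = (0 9)(1 5)(2 4)(7 8)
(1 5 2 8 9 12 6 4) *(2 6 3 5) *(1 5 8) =(1 2)(3 8 9 12)(4 5 6) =[0, 2, 1, 8, 5, 6, 4, 7, 9, 12, 10, 11, 3]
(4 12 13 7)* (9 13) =(4 12 9 13 7) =[0, 1, 2, 3, 12, 5, 6, 4, 8, 13, 10, 11, 9, 7]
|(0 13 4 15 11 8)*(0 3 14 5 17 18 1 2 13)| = 12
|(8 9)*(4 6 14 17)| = |(4 6 14 17)(8 9)| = 4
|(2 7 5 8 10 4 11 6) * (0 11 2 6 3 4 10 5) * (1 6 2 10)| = |(0 11 3 4 10 1 6 2 7)(5 8)| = 18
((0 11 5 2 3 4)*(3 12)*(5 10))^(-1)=((0 11 10 5 2 12 3 4))^(-1)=(0 4 3 12 2 5 10 11)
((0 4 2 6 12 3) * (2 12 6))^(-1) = ((0 4 12 3))^(-1) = (0 3 12 4)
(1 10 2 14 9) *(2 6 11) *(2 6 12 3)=(1 10 12 3 2 14 9)(6 11)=[0, 10, 14, 2, 4, 5, 11, 7, 8, 1, 12, 6, 3, 13, 9]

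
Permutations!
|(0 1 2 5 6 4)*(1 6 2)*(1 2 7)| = |(0 6 4)(1 2 5 7)| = 12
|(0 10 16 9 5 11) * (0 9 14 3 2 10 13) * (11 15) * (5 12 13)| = |(0 5 15 11 9 12 13)(2 10 16 14 3)| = 35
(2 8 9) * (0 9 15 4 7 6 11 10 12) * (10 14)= (0 9 2 8 15 4 7 6 11 14 10 12)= [9, 1, 8, 3, 7, 5, 11, 6, 15, 2, 12, 14, 0, 13, 10, 4]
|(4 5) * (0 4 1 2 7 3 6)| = 8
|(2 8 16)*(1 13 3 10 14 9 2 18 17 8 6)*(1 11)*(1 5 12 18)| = |(1 13 3 10 14 9 2 6 11 5 12 18 17 8 16)| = 15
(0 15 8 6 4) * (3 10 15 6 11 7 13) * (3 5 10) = (0 6 4)(5 10 15 8 11 7 13) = [6, 1, 2, 3, 0, 10, 4, 13, 11, 9, 15, 7, 12, 5, 14, 8]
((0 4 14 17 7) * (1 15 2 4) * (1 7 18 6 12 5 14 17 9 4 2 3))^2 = ((0 7)(1 15 3)(4 17 18 6 12 5 14 9))^2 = (1 3 15)(4 18 12 14)(5 9 17 6)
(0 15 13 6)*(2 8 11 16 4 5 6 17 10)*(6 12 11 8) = [15, 1, 6, 3, 5, 12, 0, 7, 8, 9, 2, 16, 11, 17, 14, 13, 4, 10] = (0 15 13 17 10 2 6)(4 5 12 11 16)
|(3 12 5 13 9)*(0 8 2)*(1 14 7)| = |(0 8 2)(1 14 7)(3 12 5 13 9)| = 15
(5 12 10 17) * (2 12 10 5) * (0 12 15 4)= (0 12 5 10 17 2 15 4)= [12, 1, 15, 3, 0, 10, 6, 7, 8, 9, 17, 11, 5, 13, 14, 4, 16, 2]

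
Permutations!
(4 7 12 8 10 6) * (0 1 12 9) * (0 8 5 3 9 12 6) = [1, 6, 2, 9, 7, 3, 4, 12, 10, 8, 0, 11, 5] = (0 1 6 4 7 12 5 3 9 8 10)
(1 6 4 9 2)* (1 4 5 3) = [0, 6, 4, 1, 9, 3, 5, 7, 8, 2] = (1 6 5 3)(2 4 9)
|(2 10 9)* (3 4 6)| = |(2 10 9)(3 4 6)| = 3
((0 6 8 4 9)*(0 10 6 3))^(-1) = (0 3)(4 8 6 10 9)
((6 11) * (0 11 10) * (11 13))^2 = ((0 13 11 6 10))^2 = (0 11 10 13 6)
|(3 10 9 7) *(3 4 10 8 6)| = 12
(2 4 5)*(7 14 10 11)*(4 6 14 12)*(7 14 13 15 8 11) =(2 6 13 15 8 11 14 10 7 12 4 5) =[0, 1, 6, 3, 5, 2, 13, 12, 11, 9, 7, 14, 4, 15, 10, 8]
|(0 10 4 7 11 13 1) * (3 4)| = 8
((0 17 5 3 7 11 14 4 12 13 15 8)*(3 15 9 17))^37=(0 15 17 13 4 11 3 8 5 9 12 14 7)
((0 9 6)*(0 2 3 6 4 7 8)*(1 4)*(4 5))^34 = ((0 9 1 5 4 7 8)(2 3 6))^34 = (0 8 7 4 5 1 9)(2 3 6)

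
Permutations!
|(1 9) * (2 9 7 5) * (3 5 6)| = |(1 7 6 3 5 2 9)| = 7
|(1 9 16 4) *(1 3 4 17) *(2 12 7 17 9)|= 10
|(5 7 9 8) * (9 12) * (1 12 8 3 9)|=6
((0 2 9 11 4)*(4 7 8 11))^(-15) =(11)(0 2 9 4)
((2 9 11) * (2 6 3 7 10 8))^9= (2 9 11 6 3 7 10 8)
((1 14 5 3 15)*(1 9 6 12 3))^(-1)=(1 5 14)(3 12 6 9 15)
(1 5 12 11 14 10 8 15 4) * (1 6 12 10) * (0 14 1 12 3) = (0 14 12 11 1 5 10 8 15 4 6 3) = [14, 5, 2, 0, 6, 10, 3, 7, 15, 9, 8, 1, 11, 13, 12, 4]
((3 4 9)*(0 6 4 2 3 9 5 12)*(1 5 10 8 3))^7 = ((0 6 4 10 8 3 2 1 5 12))^7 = (0 1 8 6 5 3 4 12 2 10)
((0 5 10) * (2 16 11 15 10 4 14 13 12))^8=((0 5 4 14 13 12 2 16 11 15 10))^8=(0 11 12 4 10 16 13 5 15 2 14)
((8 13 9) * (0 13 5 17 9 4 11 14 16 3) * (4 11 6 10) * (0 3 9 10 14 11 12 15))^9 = ((0 13 12 15)(4 6 14 16 9 8 5 17 10))^9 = (17)(0 13 12 15)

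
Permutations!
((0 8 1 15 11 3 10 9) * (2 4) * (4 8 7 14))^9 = (0 3 1 4)(2 7 10 15)(8 14 9 11)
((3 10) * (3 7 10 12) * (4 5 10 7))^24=((3 12)(4 5 10))^24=(12)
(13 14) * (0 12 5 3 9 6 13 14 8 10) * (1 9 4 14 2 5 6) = (0 12 6 13 8 10)(1 9)(2 5 3 4 14) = [12, 9, 5, 4, 14, 3, 13, 7, 10, 1, 0, 11, 6, 8, 2]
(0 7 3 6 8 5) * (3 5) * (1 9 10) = (0 7 5)(1 9 10)(3 6 8) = [7, 9, 2, 6, 4, 0, 8, 5, 3, 10, 1]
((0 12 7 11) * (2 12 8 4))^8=(0 8 4 2 12 7 11)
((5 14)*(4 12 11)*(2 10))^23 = ((2 10)(4 12 11)(5 14))^23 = (2 10)(4 11 12)(5 14)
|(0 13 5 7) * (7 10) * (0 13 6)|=4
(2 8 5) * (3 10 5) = [0, 1, 8, 10, 4, 2, 6, 7, 3, 9, 5] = (2 8 3 10 5)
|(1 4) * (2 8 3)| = 6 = |(1 4)(2 8 3)|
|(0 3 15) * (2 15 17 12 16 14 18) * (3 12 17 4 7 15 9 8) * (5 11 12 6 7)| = 44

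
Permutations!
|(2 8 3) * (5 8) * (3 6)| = 5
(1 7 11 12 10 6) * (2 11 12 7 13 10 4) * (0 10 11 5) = (0 10 6 1 13 11 7 12 4 2 5) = [10, 13, 5, 3, 2, 0, 1, 12, 8, 9, 6, 7, 4, 11]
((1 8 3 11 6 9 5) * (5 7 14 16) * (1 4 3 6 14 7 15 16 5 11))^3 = ((1 8 6 9 15 16 11 14 5 4 3))^3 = (1 9 11 4 8 15 14 3 6 16 5)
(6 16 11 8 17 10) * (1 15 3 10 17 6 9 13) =[0, 15, 2, 10, 4, 5, 16, 7, 6, 13, 9, 8, 12, 1, 14, 3, 11, 17] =(17)(1 15 3 10 9 13)(6 16 11 8)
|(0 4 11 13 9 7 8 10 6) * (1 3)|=|(0 4 11 13 9 7 8 10 6)(1 3)|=18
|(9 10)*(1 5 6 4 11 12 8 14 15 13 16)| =22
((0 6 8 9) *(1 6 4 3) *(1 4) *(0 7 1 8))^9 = ((0 8 9 7 1 6)(3 4))^9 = (0 7)(1 8)(3 4)(6 9)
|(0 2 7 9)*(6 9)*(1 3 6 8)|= |(0 2 7 8 1 3 6 9)|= 8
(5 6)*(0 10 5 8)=(0 10 5 6 8)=[10, 1, 2, 3, 4, 6, 8, 7, 0, 9, 5]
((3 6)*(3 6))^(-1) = (6)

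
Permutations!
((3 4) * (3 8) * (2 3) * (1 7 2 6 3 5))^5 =((1 7 2 5)(3 4 8 6))^5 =(1 7 2 5)(3 4 8 6)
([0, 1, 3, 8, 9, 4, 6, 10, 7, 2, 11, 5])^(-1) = [0, 1, 9, 2, 5, 11, 6, 8, 3, 4, 7, 10]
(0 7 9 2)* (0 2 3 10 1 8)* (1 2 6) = [7, 8, 6, 10, 4, 5, 1, 9, 0, 3, 2] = (0 7 9 3 10 2 6 1 8)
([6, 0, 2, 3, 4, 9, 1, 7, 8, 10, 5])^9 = (10)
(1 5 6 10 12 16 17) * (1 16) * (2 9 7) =(1 5 6 10 12)(2 9 7)(16 17) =[0, 5, 9, 3, 4, 6, 10, 2, 8, 7, 12, 11, 1, 13, 14, 15, 17, 16]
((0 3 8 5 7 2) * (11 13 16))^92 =(0 8 7)(2 3 5)(11 16 13)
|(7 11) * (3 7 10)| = |(3 7 11 10)| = 4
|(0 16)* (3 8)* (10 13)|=2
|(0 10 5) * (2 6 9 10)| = 6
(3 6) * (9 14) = (3 6)(9 14) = [0, 1, 2, 6, 4, 5, 3, 7, 8, 14, 10, 11, 12, 13, 9]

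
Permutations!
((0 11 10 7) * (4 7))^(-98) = ((0 11 10 4 7))^(-98) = (0 10 7 11 4)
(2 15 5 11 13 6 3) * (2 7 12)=(2 15 5 11 13 6 3 7 12)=[0, 1, 15, 7, 4, 11, 3, 12, 8, 9, 10, 13, 2, 6, 14, 5]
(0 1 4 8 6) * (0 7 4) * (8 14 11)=(0 1)(4 14 11 8 6 7)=[1, 0, 2, 3, 14, 5, 7, 4, 6, 9, 10, 8, 12, 13, 11]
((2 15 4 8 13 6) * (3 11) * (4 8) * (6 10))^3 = (2 13)(3 11)(6 8)(10 15)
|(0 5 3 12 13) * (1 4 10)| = 15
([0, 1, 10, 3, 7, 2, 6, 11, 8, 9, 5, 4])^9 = [0, 1, 2, 3, 4, 5, 6, 7, 8, 9, 10, 11]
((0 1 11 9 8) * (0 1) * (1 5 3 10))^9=(1 9 5 10 11 8 3)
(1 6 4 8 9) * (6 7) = (1 7 6 4 8 9) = [0, 7, 2, 3, 8, 5, 4, 6, 9, 1]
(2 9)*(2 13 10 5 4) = [0, 1, 9, 3, 2, 4, 6, 7, 8, 13, 5, 11, 12, 10] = (2 9 13 10 5 4)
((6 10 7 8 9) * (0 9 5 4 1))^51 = ((0 9 6 10 7 8 5 4 1))^51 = (0 5 10)(1 8 6)(4 7 9)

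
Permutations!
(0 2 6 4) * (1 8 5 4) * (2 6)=(0 6 1 8 5 4)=[6, 8, 2, 3, 0, 4, 1, 7, 5]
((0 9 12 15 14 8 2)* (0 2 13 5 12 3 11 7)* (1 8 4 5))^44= ((0 9 3 11 7)(1 8 13)(4 5 12 15 14))^44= (0 7 11 3 9)(1 13 8)(4 14 15 12 5)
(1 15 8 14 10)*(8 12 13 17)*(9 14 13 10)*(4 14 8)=(1 15 12 10)(4 14 9 8 13 17)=[0, 15, 2, 3, 14, 5, 6, 7, 13, 8, 1, 11, 10, 17, 9, 12, 16, 4]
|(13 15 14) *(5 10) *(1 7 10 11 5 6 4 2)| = 6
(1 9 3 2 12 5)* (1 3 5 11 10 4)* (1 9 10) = [0, 10, 12, 2, 9, 3, 6, 7, 8, 5, 4, 1, 11] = (1 10 4 9 5 3 2 12 11)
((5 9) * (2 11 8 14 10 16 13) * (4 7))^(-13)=(2 11 8 14 10 16 13)(4 7)(5 9)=((2 11 8 14 10 16 13)(4 7)(5 9))^(-13)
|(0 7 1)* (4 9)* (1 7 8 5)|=4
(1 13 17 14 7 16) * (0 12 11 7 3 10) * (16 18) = (0 12 11 7 18 16 1 13 17 14 3 10) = [12, 13, 2, 10, 4, 5, 6, 18, 8, 9, 0, 7, 11, 17, 3, 15, 1, 14, 16]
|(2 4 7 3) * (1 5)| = |(1 5)(2 4 7 3)| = 4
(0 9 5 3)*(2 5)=(0 9 2 5 3)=[9, 1, 5, 0, 4, 3, 6, 7, 8, 2]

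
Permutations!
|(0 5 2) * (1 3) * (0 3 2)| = 6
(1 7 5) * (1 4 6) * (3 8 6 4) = (1 7 5 3 8 6) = [0, 7, 2, 8, 4, 3, 1, 5, 6]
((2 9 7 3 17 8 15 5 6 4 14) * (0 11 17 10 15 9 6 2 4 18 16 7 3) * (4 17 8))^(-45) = ((0 11 8 9 3 10 15 5 2 6 18 16 7)(4 14 17))^(-45) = (0 5 11 2 8 6 9 18 3 16 10 7 15)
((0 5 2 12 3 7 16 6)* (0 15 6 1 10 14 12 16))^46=((0 5 2 16 1 10 14 12 3 7)(6 15))^46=(0 14 2 3 1)(5 12 16 7 10)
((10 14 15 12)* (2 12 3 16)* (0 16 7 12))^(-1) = (0 2 16)(3 15 14 10 12 7)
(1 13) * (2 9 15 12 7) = [0, 13, 9, 3, 4, 5, 6, 2, 8, 15, 10, 11, 7, 1, 14, 12] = (1 13)(2 9 15 12 7)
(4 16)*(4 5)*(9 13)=[0, 1, 2, 3, 16, 4, 6, 7, 8, 13, 10, 11, 12, 9, 14, 15, 5]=(4 16 5)(9 13)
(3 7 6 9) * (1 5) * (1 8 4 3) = (1 5 8 4 3 7 6 9) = [0, 5, 2, 7, 3, 8, 9, 6, 4, 1]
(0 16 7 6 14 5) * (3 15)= (0 16 7 6 14 5)(3 15)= [16, 1, 2, 15, 4, 0, 14, 6, 8, 9, 10, 11, 12, 13, 5, 3, 7]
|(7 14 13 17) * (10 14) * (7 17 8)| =5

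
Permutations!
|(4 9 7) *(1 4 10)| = 5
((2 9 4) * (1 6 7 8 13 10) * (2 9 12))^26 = (1 7 13)(6 8 10)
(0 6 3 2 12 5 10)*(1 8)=[6, 8, 12, 2, 4, 10, 3, 7, 1, 9, 0, 11, 5]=(0 6 3 2 12 5 10)(1 8)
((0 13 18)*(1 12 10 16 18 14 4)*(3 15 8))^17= (0 18 16 10 12 1 4 14 13)(3 8 15)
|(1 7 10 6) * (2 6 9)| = |(1 7 10 9 2 6)| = 6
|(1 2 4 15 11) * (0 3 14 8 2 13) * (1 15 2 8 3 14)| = 10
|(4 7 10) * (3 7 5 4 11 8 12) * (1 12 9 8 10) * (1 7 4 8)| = 14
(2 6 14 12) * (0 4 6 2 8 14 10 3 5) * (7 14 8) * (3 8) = [4, 1, 2, 5, 6, 0, 10, 14, 3, 9, 8, 11, 7, 13, 12] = (0 4 6 10 8 3 5)(7 14 12)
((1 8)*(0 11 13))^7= (0 11 13)(1 8)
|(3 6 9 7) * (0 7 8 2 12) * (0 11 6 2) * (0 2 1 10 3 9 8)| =|(0 7 9)(1 10 3)(2 12 11 6 8)| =15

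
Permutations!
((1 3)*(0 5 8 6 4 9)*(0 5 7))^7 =((0 7)(1 3)(4 9 5 8 6))^7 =(0 7)(1 3)(4 5 6 9 8)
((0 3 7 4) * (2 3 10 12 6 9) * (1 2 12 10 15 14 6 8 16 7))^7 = ((0 15 14 6 9 12 8 16 7 4)(1 2 3))^7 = (0 16 9 15 7 12 14 4 8 6)(1 2 3)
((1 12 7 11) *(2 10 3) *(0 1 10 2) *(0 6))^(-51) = ((0 1 12 7 11 10 3 6))^(-51) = (0 10 12 6 11 1 3 7)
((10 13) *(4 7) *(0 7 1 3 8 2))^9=(0 4 3 2 7 1 8)(10 13)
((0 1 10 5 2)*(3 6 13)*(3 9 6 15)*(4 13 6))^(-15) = ((0 1 10 5 2)(3 15)(4 13 9))^(-15) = (3 15)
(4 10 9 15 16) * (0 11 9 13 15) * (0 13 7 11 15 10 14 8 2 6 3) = [15, 1, 6, 0, 14, 5, 3, 11, 2, 13, 7, 9, 12, 10, 8, 16, 4] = (0 15 16 4 14 8 2 6 3)(7 11 9 13 10)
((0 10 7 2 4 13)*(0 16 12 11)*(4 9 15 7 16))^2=(0 16 11 10 12)(2 15)(7 9)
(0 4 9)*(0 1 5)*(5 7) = (0 4 9 1 7 5) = [4, 7, 2, 3, 9, 0, 6, 5, 8, 1]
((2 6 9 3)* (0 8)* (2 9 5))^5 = (0 8)(2 5 6)(3 9)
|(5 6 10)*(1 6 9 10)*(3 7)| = |(1 6)(3 7)(5 9 10)| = 6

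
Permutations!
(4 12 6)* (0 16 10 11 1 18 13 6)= [16, 18, 2, 3, 12, 5, 4, 7, 8, 9, 11, 1, 0, 6, 14, 15, 10, 17, 13]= (0 16 10 11 1 18 13 6 4 12)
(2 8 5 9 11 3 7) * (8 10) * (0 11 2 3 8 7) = (0 11 8 5 9 2 10 7 3) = [11, 1, 10, 0, 4, 9, 6, 3, 5, 2, 7, 8]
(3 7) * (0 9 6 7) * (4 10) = [9, 1, 2, 0, 10, 5, 7, 3, 8, 6, 4] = (0 9 6 7 3)(4 10)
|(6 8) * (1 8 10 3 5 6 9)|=12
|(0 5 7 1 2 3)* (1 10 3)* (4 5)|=|(0 4 5 7 10 3)(1 2)|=6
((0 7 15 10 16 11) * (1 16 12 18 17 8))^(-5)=(0 17 7 8 15 1 10 16 12 11 18)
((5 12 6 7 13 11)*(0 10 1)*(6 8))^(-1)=(0 1 10)(5 11 13 7 6 8 12)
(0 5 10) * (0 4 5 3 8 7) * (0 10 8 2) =[3, 1, 0, 2, 5, 8, 6, 10, 7, 9, 4] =(0 3 2)(4 5 8 7 10)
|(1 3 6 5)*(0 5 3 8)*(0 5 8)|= 4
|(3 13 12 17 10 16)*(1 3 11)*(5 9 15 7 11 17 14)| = |(1 3 13 12 14 5 9 15 7 11)(10 16 17)| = 30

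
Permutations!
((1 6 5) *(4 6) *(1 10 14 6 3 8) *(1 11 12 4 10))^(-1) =(1 5 6 14 10)(3 4 12 11 8)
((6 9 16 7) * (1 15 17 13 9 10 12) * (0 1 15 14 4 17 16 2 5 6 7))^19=((0 1 14 4 17 13 9 2 5 6 10 12 15 16))^19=(0 13 10 1 9 12 14 2 15 4 5 16 17 6)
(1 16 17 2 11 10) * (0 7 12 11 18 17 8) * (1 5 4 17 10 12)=(0 7 1 16 8)(2 18 10 5 4 17)(11 12)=[7, 16, 18, 3, 17, 4, 6, 1, 0, 9, 5, 12, 11, 13, 14, 15, 8, 2, 10]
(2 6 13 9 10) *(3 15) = (2 6 13 9 10)(3 15) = [0, 1, 6, 15, 4, 5, 13, 7, 8, 10, 2, 11, 12, 9, 14, 3]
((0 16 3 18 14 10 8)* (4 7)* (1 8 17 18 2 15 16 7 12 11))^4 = ((0 7 4 12 11 1 8)(2 15 16 3)(10 17 18 14))^4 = (18)(0 11 7 1 4 8 12)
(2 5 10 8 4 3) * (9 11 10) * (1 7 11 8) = (1 7 11 10)(2 5 9 8 4 3) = [0, 7, 5, 2, 3, 9, 6, 11, 4, 8, 1, 10]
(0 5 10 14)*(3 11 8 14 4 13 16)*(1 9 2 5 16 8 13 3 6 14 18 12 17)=(0 16 6 14)(1 9 2 5 10 4 3 11 13 8 18 12 17)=[16, 9, 5, 11, 3, 10, 14, 7, 18, 2, 4, 13, 17, 8, 0, 15, 6, 1, 12]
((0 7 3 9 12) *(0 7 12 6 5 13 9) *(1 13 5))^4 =((0 12 7 3)(1 13 9 6))^4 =(13)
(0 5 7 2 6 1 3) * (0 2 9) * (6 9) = [5, 3, 9, 2, 4, 7, 1, 6, 8, 0] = (0 5 7 6 1 3 2 9)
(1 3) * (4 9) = (1 3)(4 9) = [0, 3, 2, 1, 9, 5, 6, 7, 8, 4]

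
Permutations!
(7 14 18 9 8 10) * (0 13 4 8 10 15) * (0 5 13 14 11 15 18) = (0 14)(4 8 18 9 10 7 11 15 5 13) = [14, 1, 2, 3, 8, 13, 6, 11, 18, 10, 7, 15, 12, 4, 0, 5, 16, 17, 9]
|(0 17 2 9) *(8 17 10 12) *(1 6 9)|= 9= |(0 10 12 8 17 2 1 6 9)|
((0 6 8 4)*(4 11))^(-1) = (0 4 11 8 6)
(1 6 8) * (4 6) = (1 4 6 8) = [0, 4, 2, 3, 6, 5, 8, 7, 1]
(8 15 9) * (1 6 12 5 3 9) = (1 6 12 5 3 9 8 15) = [0, 6, 2, 9, 4, 3, 12, 7, 15, 8, 10, 11, 5, 13, 14, 1]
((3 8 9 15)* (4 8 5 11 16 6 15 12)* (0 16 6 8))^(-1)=((0 16 8 9 12 4)(3 5 11 6 15))^(-1)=(0 4 12 9 8 16)(3 15 6 11 5)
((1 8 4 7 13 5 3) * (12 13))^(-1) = ((1 8 4 7 12 13 5 3))^(-1) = (1 3 5 13 12 7 4 8)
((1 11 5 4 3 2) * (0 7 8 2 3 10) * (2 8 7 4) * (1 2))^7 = ((0 4 10)(1 11 5))^7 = (0 4 10)(1 11 5)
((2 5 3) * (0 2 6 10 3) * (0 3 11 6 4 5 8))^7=((0 2 8)(3 4 5)(6 10 11))^7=(0 2 8)(3 4 5)(6 10 11)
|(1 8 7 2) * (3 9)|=4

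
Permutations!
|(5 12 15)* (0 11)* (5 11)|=|(0 5 12 15 11)|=5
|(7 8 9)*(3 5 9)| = |(3 5 9 7 8)| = 5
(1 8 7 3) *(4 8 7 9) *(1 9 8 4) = (1 7 3 9) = [0, 7, 2, 9, 4, 5, 6, 3, 8, 1]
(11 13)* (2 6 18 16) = [0, 1, 6, 3, 4, 5, 18, 7, 8, 9, 10, 13, 12, 11, 14, 15, 2, 17, 16] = (2 6 18 16)(11 13)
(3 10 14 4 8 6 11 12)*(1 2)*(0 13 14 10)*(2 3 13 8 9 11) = [8, 3, 1, 0, 9, 5, 2, 7, 6, 11, 10, 12, 13, 14, 4] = (0 8 6 2 1 3)(4 9 11 12 13 14)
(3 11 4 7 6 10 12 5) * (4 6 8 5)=(3 11 6 10 12 4 7 8 5)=[0, 1, 2, 11, 7, 3, 10, 8, 5, 9, 12, 6, 4]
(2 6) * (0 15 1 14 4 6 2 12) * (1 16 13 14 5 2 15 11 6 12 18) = [11, 5, 15, 3, 12, 2, 18, 7, 8, 9, 10, 6, 0, 14, 4, 16, 13, 17, 1] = (0 11 6 18 1 5 2 15 16 13 14 4 12)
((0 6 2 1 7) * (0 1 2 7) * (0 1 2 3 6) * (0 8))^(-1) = (0 8)(2 7 6 3)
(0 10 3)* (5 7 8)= (0 10 3)(5 7 8)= [10, 1, 2, 0, 4, 7, 6, 8, 5, 9, 3]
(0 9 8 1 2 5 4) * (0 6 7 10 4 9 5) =(0 5 9 8 1 2)(4 6 7 10) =[5, 2, 0, 3, 6, 9, 7, 10, 1, 8, 4]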